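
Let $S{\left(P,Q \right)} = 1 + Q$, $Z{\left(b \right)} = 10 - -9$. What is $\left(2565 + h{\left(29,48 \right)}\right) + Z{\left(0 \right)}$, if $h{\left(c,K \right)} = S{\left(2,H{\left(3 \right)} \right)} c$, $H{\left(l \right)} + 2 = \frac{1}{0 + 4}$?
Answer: $\frac{10249}{4} \approx 2562.3$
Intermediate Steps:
$Z{\left(b \right)} = 19$ ($Z{\left(b \right)} = 10 + 9 = 19$)
$H{\left(l \right)} = - \frac{7}{4}$ ($H{\left(l \right)} = -2 + \frac{1}{0 + 4} = -2 + \frac{1}{4} = - \frac{7}{4}$)
$h{\left(c,K \right)} = - \frac{3 c}{4}$ ($h{\left(c,K \right)} = \left(1 - \frac{7}{4}\right) c = - \frac{3 c}{4}$)
$\left(2565 + h{\left(29,48 \right)}\right) + Z{\left(0 \right)} = \left(2565 - \frac{87}{4}\right) + 19 = \frac{10173}{4} + 19 = \frac{10249}{4}$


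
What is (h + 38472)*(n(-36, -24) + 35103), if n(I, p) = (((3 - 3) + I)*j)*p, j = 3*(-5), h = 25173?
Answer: 1409291235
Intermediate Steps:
j = -15
n(I, p) = -15*I*p (n(I, p) = (((3 - 3) + I)*(-15))*p = ((0 + I)*(-15))*p = (I*(-15))*p = (-15*I)*p = -15*I*p)
(h + 38472)*(n(-36, -24) + 35103) = (25173 + 38472)*(-15*(-36)*(-24) + 35103) = 63645*(-12960 + 35103) = 63645*22143 = 1409291235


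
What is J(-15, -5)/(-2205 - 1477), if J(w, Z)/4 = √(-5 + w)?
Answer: -4*I*√5/1841 ≈ -0.0048584*I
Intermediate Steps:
J(w, Z) = 4*√(-5 + w)
J(-15, -5)/(-2205 - 1477) = (4*√(-5 - 15))/(-2205 - 1477) = (4*√(-20))/(-3682) = -2*2*I*√5/1841 = -4*I*√5/1841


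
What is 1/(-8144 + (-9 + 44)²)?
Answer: -1/6919 ≈ -0.00014453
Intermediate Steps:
1/(-8144 + (-9 + 44)²) = 1/(-8144 + 35²) = 1/(-8144 + 1225) = 1/(-6919) = -1/6919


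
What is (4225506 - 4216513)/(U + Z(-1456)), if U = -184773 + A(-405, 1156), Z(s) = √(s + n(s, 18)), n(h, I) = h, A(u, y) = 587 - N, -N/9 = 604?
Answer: -61826875/1228906362 - 8993*I*√182/7987891353 ≈ -0.05031 - 1.5188e-5*I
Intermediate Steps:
N = -5436 (N = -9*604 = -5436)
A(u, y) = 6023 (A(u, y) = 587 - 1*(-5436) = 587 + 5436 = 6023)
Z(s) = √2*√s (Z(s) = √(s + s) = √(2*s) = √2*√s)
U = -178750 (U = -184773 + 6023 = -178750)
(4225506 - 4216513)/(U + Z(-1456)) = (4225506 - 4216513)/(-178750 + √2*√(-1456)) = 8993/(-178750 + √2*(4*I*√91)) = 8993/(-178750 + 4*I*√182)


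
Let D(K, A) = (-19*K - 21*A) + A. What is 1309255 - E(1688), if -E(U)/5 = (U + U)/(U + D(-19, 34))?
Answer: 1792386975/1369 ≈ 1.3093e+6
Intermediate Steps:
D(K, A) = -20*A - 19*K (D(K, A) = (-21*A - 19*K) + A = -20*A - 19*K)
E(U) = -10*U/(-319 + U) (E(U) = -5*(U + U)/(U + (-20*34 - 19*(-19))) = -5*2*U/(U + (-680 + 361)) = -5*2*U/(U - 319) = -5*2*U/(-319 + U) = -10*U/(-319 + U))
1309255 - E(1688) = 1309255 - (-10)*1688/(-319 + 1688) = 1309255 - (-10)*1688/1369 = 1309255 - 1*(-16880/1369) = 1309255 + 16880/1369 = 1792386975/1369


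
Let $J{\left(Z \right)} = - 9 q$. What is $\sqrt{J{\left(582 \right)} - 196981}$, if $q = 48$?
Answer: $i \sqrt{197413} \approx 444.31 i$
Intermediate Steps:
$J{\left(Z \right)} = -432$ ($J{\left(Z \right)} = \left(-9\right) 48 = -432$)
$\sqrt{J{\left(582 \right)} - 196981} = \sqrt{-432 - 196981} = \sqrt{-197413} = i \sqrt{197413}$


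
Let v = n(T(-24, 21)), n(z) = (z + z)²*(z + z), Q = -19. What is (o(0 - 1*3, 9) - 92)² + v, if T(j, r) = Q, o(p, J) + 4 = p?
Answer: -45071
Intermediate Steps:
o(p, J) = -4 + p
T(j, r) = -19
n(z) = 8*z³ (n(z) = (2*z)²*(2*z) = (4*z²)*(2*z) = 8*z³)
v = -54872 (v = 8*(-19)³ = 8*(-6859) = -54872)
(o(0 - 1*3, 9) - 92)² + v = ((-4 + (0 - 1*3)) - 92)² - 54872 = ((-4 + (0 - 3)) - 92)² - 54872 = ((-4 - 3) - 92)² - 54872 = (-7 - 92)² - 54872 = (-99)² - 54872 = 9801 - 54872 = -45071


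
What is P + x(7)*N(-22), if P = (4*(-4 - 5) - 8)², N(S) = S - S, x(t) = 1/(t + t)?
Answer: 1936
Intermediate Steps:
x(t) = 1/(2*t)
N(S) = 0
P = 1936 (P = (4*(-9) - 8)² = (-36 - 8)² = (-44)² = 1936)
P + x(7)*N(-22) = 1936 + ((½)/7)*0 = 1936 + ((½)*(⅐))*0 = 1936 + (1/14)*0 = 1936 + 0 = 1936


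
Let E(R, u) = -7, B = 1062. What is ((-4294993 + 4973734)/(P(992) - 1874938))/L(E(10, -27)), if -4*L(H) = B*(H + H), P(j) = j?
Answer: -32321/331688442 ≈ -9.7444e-5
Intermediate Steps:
L(H) = -531*H (L(H) = -531*(H + H)/2 = -531*2*H/2 = -531*H)
((-4294993 + 4973734)/(P(992) - 1874938))/L(E(10, -27)) = ((-4294993 + 4973734)/(992 - 1874938))/((-531*(-7))) = (678741/(-1873946))/3717 = (678741*(-1/1873946))*(1/3717) = -678741/1873946*1/3717 = -32321/331688442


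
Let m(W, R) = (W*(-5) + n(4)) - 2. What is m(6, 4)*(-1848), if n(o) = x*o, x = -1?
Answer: 66528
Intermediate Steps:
n(o) = -o
m(W, R) = -6 - 5*W (m(W, R) = (W*(-5) - 1*4) - 2 = (-5*W - 4) - 2 = (-4 - 5*W) - 2 = -6 - 5*W)
m(6, 4)*(-1848) = (-6 - 5*6)*(-1848) = (-6 - 30)*(-1848) = -36*(-1848) = 66528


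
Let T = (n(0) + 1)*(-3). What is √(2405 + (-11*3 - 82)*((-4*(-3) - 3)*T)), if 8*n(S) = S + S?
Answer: √5510 ≈ 74.229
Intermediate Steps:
n(S) = S/4 (n(S) = (S + S)/8 = (2*S)/8 = S/4)
T = -3 (T = ((¼)*0 + 1)*(-3) = (0 + 1)*(-3) = 1*(-3) = -3)
√(2405 + (-11*3 - 82)*((-4*(-3) - 3)*T)) = √(2405 + (-11*3 - 82)*((-4*(-3) - 3)*(-3))) = √(2405 + (-33 - 82)*((12 - 3)*(-3))) = √(2405 - 1035*(-3)) = √(2405 - 115*(-27)) = √(2405 + 3105) = √5510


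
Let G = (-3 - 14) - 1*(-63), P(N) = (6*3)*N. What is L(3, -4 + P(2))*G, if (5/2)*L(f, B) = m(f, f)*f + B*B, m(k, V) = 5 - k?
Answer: 18952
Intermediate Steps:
P(N) = 18*N
G = 46 (G = -17 + 63 = 46)
L(f, B) = 2*B**2/5 + 2*f*(5 - f)/5 (L(f, B) = 2*((5 - f)*f + B*B)/5 = 2*(f*(5 - f) + B**2)/5 = 2*(B**2 + f*(5 - f))/5 = 2*B**2/5 + 2*f*(5 - f)/5)
L(3, -4 + P(2))*G = (2*(-4 + 18*2)**2/5 - 2/5*3*(-5 + 3))*46 = (2*(-4 + 36)**2/5 - 2/5*3*(-2))*46 = ((2/5)*32**2 + 12/5)*46 = ((2/5)*1024 + 12/5)*46 = (2048/5 + 12/5)*46 = 412*46 = 18952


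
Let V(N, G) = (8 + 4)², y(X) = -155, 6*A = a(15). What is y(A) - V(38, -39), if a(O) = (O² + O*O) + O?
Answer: -299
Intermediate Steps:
a(O) = O + 2*O² (a(O) = (O² + O²) + O = 2*O² + O = O + 2*O²)
A = 155/2 (A = (15*(1 + 2*15))/6 = (15*(1 + 30))/6 = (15*31)/6 = (⅙)*465 = 155/2 ≈ 77.500)
V(N, G) = 144 (V(N, G) = 12² = 144)
y(A) - V(38, -39) = -155 - 1*144 = -155 - 144 = -299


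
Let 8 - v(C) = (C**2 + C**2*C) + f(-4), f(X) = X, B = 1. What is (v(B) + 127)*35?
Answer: 4795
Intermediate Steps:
v(C) = 12 - C**2 - C**3 (v(C) = 8 - ((C**2 + C**2*C) - 4) = 8 - ((C**2 + C**3) - 4) = 8 - (-4 + C**2 + C**3) = 8 + (4 - C**2 - C**3) = 12 - C**2 - C**3)
(v(B) + 127)*35 = ((12 - 1*1**2 - 1*1**3) + 127)*35 = ((12 - 1*1 - 1*1) + 127)*35 = ((12 - 1 - 1) + 127)*35 = (10 + 127)*35 = 137*35 = 4795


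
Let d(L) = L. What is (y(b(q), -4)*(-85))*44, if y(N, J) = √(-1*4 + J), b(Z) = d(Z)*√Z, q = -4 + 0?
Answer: -7480*I*√2 ≈ -10578.0*I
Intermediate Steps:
q = -4
b(Z) = Z^(3/2) (b(Z) = Z*√Z = Z^(3/2))
y(N, J) = √(-4 + J)
(y(b(q), -4)*(-85))*44 = (√(-4 - 4)*(-85))*44 = (√(-8)*(-85))*44 = ((2*I*√2)*(-85))*44 = -170*I*√2*44 = -7480*I*√2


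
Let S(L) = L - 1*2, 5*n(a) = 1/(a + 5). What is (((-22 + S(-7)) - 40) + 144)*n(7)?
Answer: 73/60 ≈ 1.2167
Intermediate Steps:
n(a) = 1/(5*(5 + a)) (n(a) = 1/(5*(a + 5)) = 1/(5*(5 + a)))
S(L) = -2 + L (S(L) = L - 2 = -2 + L)
(((-22 + S(-7)) - 40) + 144)*n(7) = (((-22 + (-2 - 7)) - 40) + 144)*(1/(5*(5 + 7))) = (((-22 - 9) - 40) + 144)*((1/5)/12) = ((-31 - 40) + 144)*((1/5)*(1/12)) = (-71 + 144)*(1/60) = 73*(1/60) = 73/60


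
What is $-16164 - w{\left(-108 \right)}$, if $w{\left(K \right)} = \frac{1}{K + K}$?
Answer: $- \frac{3491423}{216} \approx -16164.0$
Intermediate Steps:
$w{\left(K \right)} = \frac{1}{2 K}$
$-16164 - w{\left(-108 \right)} = -16164 - \frac{1}{2 \left(-108\right)} = -16164 - \frac{1}{2} \left(- \frac{1}{108}\right) = -16164 - - \frac{1}{216} = -16164 + \frac{1}{216} = - \frac{3491423}{216}$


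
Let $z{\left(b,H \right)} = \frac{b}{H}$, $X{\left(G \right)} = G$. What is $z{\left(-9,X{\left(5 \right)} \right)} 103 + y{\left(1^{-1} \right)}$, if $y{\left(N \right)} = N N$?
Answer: $- \frac{922}{5} \approx -184.4$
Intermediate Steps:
$y{\left(N \right)} = N^{2}$
$z{\left(-9,X{\left(5 \right)} \right)} 103 + y{\left(1^{-1} \right)} = - \frac{9}{5} \cdot 103 + \left(1^{-1}\right)^{2} = \left(-9\right) \frac{1}{5} \cdot 103 + 1^{2} = \left(- \frac{9}{5}\right) 103 + 1 = - \frac{927}{5} + 1 = - \frac{922}{5}$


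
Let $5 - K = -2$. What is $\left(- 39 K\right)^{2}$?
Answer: $74529$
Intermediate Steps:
$K = 7$ ($K = 5 - -2 = 5 + 2 = 7$)
$\left(- 39 K\right)^{2} = \left(\left(-39\right) 7\right)^{2} = \left(-273\right)^{2} = 74529$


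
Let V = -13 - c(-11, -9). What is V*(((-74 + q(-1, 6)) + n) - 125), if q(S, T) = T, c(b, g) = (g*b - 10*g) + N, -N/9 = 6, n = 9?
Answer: 27232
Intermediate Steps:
N = -54 (N = -9*6 = -54)
c(b, g) = -54 - 10*g + b*g (c(b, g) = (g*b - 10*g) - 54 = (b*g - 10*g) - 54 = (-10*g + b*g) - 54 = -54 - 10*g + b*g)
V = -148 (V = -13 - (-54 - 10*(-9) - 11*(-9)) = -13 - (-54 + 90 + 99) = -13 - 1*135 = -13 - 135 = -148)
V*(((-74 + q(-1, 6)) + n) - 125) = -148*(((-74 + 6) + 9) - 125) = -148*((-68 + 9) - 125) = -148*(-59 - 125) = -148*(-184) = 27232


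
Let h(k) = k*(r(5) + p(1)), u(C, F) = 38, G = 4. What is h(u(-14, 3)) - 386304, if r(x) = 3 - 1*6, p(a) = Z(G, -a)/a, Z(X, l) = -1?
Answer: -386456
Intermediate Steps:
p(a) = -1/a
r(x) = -3 (r(x) = 3 - 6 = -3)
h(k) = -4*k (h(k) = k*(-3 - 1/1) = k*(-3 - 1*1) = k*(-3 - 1) = k*(-4) = -4*k)
h(u(-14, 3)) - 386304 = -4*38 - 386304 = -152 - 386304 = -386456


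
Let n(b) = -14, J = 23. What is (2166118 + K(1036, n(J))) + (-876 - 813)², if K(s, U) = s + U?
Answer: 5019861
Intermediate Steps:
K(s, U) = U + s
(2166118 + K(1036, n(J))) + (-876 - 813)² = (2166118 + (-14 + 1036)) + (-876 - 813)² = (2166118 + 1022) + (-1689)² = 2167140 + 2852721 = 5019861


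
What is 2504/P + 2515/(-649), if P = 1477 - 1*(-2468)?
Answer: -8296579/2560305 ≈ -3.2405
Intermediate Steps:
P = 3945 (P = 1477 + 2468 = 3945)
2504/P + 2515/(-649) = 2504/3945 + 2515/(-649) = 2504*(1/3945) + 2515*(-1/649) = 2504/3945 - 2515/649 = -8296579/2560305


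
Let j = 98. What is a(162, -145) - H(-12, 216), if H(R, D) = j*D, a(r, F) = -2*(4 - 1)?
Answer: -21174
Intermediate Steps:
a(r, F) = -6 (a(r, F) = -2*3 = -6)
H(R, D) = 98*D
a(162, -145) - H(-12, 216) = -6 - 98*216 = -6 - 1*21168 = -6 - 21168 = -21174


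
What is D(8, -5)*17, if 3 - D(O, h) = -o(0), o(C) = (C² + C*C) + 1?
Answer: 68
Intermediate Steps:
o(C) = 1 + 2*C² (o(C) = (C² + C²) + 1 = 2*C² + 1 = 1 + 2*C²)
D(O, h) = 4 (D(O, h) = 3 - (-1)*(1 + 2*0²) = 3 - (-1)*(1 + 2*0) = 3 - (-1)*(1 + 0) = 3 - (-1) = 3 - 1*(-1) = 3 + 1 = 4)
D(8, -5)*17 = 4*17 = 68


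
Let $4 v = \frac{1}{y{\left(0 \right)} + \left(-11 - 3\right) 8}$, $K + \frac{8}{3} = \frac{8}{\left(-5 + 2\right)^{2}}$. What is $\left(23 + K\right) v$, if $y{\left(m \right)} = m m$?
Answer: $- \frac{191}{4032} \approx -0.047371$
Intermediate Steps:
$y{\left(m \right)} = m^{2}$
$K = - \frac{16}{9}$ ($K = - \frac{8}{3} + \frac{8}{\left(-5 + 2\right)^{2}} = - \frac{8}{3} + \frac{8}{\left(-3\right)^{2}} = - \frac{8}{3} + \frac{8}{9} = - \frac{16}{9} \approx -1.7778$)
$v = - \frac{1}{448}$ ($v = \frac{1}{4 \left(0^{2} + \left(-11 - 3\right) 8\right)} = \frac{1}{4 \left(0 - 112\right)} = \frac{1}{4 \left(-112\right)} = \frac{1}{4} \left(- \frac{1}{112}\right) = - \frac{1}{448} \approx -0.0022321$)
$\left(23 + K\right) v = \left(23 - \frac{16}{9}\right) \left(- \frac{1}{448}\right) = \frac{191}{9} \left(- \frac{1}{448}\right) = - \frac{191}{4032}$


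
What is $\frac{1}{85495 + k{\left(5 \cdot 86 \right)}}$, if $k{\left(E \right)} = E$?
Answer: $\frac{1}{85925} \approx 1.1638 \cdot 10^{-5}$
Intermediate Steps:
$\frac{1}{85495 + k{\left(5 \cdot 86 \right)}} = \frac{1}{85495 + 5 \cdot 86} = \frac{1}{85495 + 430} = \frac{1}{85925}$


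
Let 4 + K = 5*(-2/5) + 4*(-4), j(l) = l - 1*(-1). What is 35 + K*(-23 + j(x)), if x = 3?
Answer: 453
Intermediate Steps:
j(l) = 1 + l (j(l) = l + 1 = 1 + l)
K = -22 (K = -4 + (5*(-2/5) + 4*(-4)) = -4 + (5*(-2*⅕) - 16) = -4 + (5*(-⅖) - 16) = -4 + (-2 - 16) = -4 - 18 = -22)
35 + K*(-23 + j(x)) = 35 - 22*(-23 + (1 + 3)) = 35 - 22*(-23 + 4) = 35 - 22*(-19) = 35 + 418 = 453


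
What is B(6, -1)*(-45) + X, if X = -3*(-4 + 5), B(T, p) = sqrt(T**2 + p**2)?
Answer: -3 - 45*sqrt(37) ≈ -276.72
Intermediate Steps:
X = -3 (X = -3*1 = -3)
B(6, -1)*(-45) + X = sqrt(6**2 + (-1)**2)*(-45) - 3 = sqrt(36 + 1)*(-45) - 3 = sqrt(37)*(-45) - 3 = -45*sqrt(37) - 3 = -3 - 45*sqrt(37)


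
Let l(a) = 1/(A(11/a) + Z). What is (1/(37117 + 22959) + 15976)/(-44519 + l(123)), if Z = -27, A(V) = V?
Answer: -1588426262935/4426339994494 ≈ -0.35886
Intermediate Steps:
l(a) = 1/(-27 + 11/a) (l(a) = 1/(11/a - 27) = 1/(-27 + 11/a))
(1/(37117 + 22959) + 15976)/(-44519 + l(123)) = (1/(37117 + 22959) + 15976)/(-44519 - 1*123/(-11 + 27*123)) = (1/60076 + 15976)/(-44519 - 1*123/(-11 + 3321)) = (1/60076 + 15976)/(-44519 - 1*123/3310) = 959774177/(60076*(-44519 - 1*123*1/3310)) = 959774177/(60076*(-44519 - 123/3310)) = 959774177/(60076*(-147358013/3310)) = (959774177/60076)*(-3310/147358013) = -1588426262935/4426339994494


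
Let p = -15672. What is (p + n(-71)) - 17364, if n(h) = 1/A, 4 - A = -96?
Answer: -3303599/100 ≈ -33036.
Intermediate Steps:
A = 100 (A = 4 - 1*(-96) = 4 + 96 = 100)
n(h) = 1/100
(p + n(-71)) - 17364 = (-15672 + 1/100) - 17364 = -1567199/100 - 17364 = -3303599/100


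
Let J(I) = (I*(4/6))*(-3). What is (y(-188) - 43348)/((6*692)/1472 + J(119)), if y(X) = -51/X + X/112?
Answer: 2624199720/14236817 ≈ 184.32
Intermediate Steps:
J(I) = -2*I (J(I) = (I*(4*(⅙)))*(-3) = (I*(⅔))*(-3) = (2*I/3)*(-3) = -2*I)
y(X) = -51/X + X/112 (y(X) = -51/X + X*(1/112) = -51/X + X/112)
(y(-188) - 43348)/((6*692)/1472 + J(119)) = ((-51/(-188) + (1/112)*(-188)) - 43348)/((6*692)/1472 - 2*119) = ((-51*(-1/188) - 47/28) - 43348)/(4152*(1/1472) - 238) = ((51/188 - 47/28) - 43348)/(519/184 - 238) = (-463/329 - 43348)/(-43273/184) = -14261955/329*(-184/43273) = 2624199720/14236817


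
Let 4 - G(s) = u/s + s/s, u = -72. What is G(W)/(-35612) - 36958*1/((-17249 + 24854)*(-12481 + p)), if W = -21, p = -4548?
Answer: 9601554707/32283660279780 ≈ 0.00029741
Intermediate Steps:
G(s) = 3 + 72/s (G(s) = 4 - (-72/s + s/s) = 4 - (-72/s + 1) = 4 - (1 - 72/s) = 4 + (-1 + 72/s) = 3 + 72/s)
G(W)/(-35612) - 36958*1/((-17249 + 24854)*(-12481 + p)) = (3 + 72/(-21))/(-35612) - 36958*1/((-17249 + 24854)*(-12481 - 4548)) = (3 + 72*(-1/21))*(-1/35612) - 36958/(7605*(-17029)) = (3 - 24/7)*(-1/35612) - 36958/(-129505545) = -3/7*(-1/35612) - 36958*(-1/129505545) = 3/249284 + 36958/129505545 = 9601554707/32283660279780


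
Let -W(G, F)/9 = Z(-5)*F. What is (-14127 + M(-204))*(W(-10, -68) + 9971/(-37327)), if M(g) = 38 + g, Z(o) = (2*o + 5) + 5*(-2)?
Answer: 4897808480483/37327 ≈ 1.3121e+8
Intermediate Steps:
Z(o) = -5 + 2*o (Z(o) = (5 + 2*o) - 10 = -5 + 2*o)
W(G, F) = 135*F (W(G, F) = -9*(-5 + 2*(-5))*F = -9*(-5 - 10)*F = -(-135)*F = 135*F)
(-14127 + M(-204))*(W(-10, -68) + 9971/(-37327)) = (-14127 + (38 - 204))*(135*(-68) + 9971/(-37327)) = (-14127 - 166)*(-9180 + 9971*(-1/37327)) = -14293*(-9180 - 9971/37327) = -14293*(-342671831/37327) = 4897808480483/37327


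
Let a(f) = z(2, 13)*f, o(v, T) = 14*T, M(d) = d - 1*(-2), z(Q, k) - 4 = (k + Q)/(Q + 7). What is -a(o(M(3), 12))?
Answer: -952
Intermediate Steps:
z(Q, k) = 4 + (Q + k)/(7 + Q) (z(Q, k) = 4 + (k + Q)/(Q + 7) = 4 + (Q + k)/(7 + Q))
M(d) = 2 + d (M(d) = d + 2 = 2 + d)
a(f) = 17*f/3 (a(f) = ((28 + 13 + 5*2)/(7 + 2))*f = ((28 + 13 + 10)/9)*f = ((⅑)*51)*f = 17*f/3)
-a(o(M(3), 12)) = -17*14*12/3 = -17*168/3 = -1*952 = -952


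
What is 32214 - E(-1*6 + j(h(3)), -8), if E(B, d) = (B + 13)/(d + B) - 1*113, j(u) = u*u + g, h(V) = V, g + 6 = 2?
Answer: 96985/3 ≈ 32328.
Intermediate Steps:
g = -4 (g = -6 + 2 = -4)
j(u) = -4 + u**2 (j(u) = u*u - 4 = u**2 - 4 = -4 + u**2)
E(B, d) = -113 + (13 + B)/(B + d) (E(B, d) = (13 + B)/(B + d) - 113 = -113 + (13 + B)/(B + d))
32214 - E(-1*6 + j(h(3)), -8) = 32214 - (13 - 113*(-8) - 112*(-1*6 + (-4 + 3**2)))/((-1*6 + (-4 + 3**2)) - 8) = 32214 - (13 + 904 - 112*(-6 + (-4 + 9)))/((-6 + (-4 + 9)) - 8) = 32214 - (13 + 904 - 112*(-6 + 5))/((-6 + 5) - 8) = 32214 - (13 + 904 - 112*(-1))/(-1 - 8) = 32214 - (13 + 904 + 112)/(-9) = 32214 - (-1)*1029/9 = 32214 - 1*(-343/3) = 32214 + 343/3 = 96985/3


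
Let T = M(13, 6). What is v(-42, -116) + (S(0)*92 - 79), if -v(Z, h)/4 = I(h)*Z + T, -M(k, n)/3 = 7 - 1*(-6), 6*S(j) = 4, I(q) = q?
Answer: -58049/3 ≈ -19350.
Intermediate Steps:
S(j) = ⅔ (S(j) = (⅙)*4 = ⅔)
M(k, n) = -39 (M(k, n) = -3*(7 - 1*(-6)) = -3*(7 + 6) = -3*13 = -39)
T = -39
v(Z, h) = 156 - 4*Z*h (v(Z, h) = -4*(h*Z - 39) = -4*(Z*h - 39) = -4*(-39 + Z*h) = 156 - 4*Z*h)
v(-42, -116) + (S(0)*92 - 79) = (156 - 4*(-42)*(-116)) + ((⅔)*92 - 79) = (156 - 19488) + (184/3 - 79) = -19332 - 53/3 = -58049/3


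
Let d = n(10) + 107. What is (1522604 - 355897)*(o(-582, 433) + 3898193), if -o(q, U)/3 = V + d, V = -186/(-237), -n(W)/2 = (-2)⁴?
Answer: 359274920551202/79 ≈ 4.5478e+12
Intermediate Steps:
n(W) = -32 (n(W) = -2*(-2)⁴ = -2*16 = -32)
V = 62/79 (V = -186*(-1/237) = 62/79 ≈ 0.78481)
d = 75 (d = -32 + 107 = 75)
o(q, U) = -17961/79 (o(q, U) = -3*(62/79 + 75) = -3*5987/79 = -17961/79)
(1522604 - 355897)*(o(-582, 433) + 3898193) = (1522604 - 355897)*(-17961/79 + 3898193) = 1166707*(307939286/79) = 359274920551202/79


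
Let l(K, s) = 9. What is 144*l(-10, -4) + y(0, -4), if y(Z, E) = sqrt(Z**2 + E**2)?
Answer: 1300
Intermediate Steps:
y(Z, E) = sqrt(E**2 + Z**2)
144*l(-10, -4) + y(0, -4) = 144*9 + sqrt((-4)**2 + 0**2) = 1296 + sqrt(16 + 0) = 1296 + sqrt(16) = 1296 + 4 = 1300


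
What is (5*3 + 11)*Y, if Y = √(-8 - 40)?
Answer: 104*I*√3 ≈ 180.13*I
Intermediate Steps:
Y = 4*I*√3 (Y = √(-48) = 4*I*√3 ≈ 6.9282*I)
(5*3 + 11)*Y = (5*3 + 11)*(4*I*√3) = (15 + 11)*(4*I*√3) = 26*(4*I*√3) = 104*I*√3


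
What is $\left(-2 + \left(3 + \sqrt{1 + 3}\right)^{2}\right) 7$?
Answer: $161$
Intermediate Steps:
$\left(-2 + \left(3 + \sqrt{1 + 3}\right)^{2}\right) 7 = \left(-2 + \left(3 + \sqrt{4}\right)^{2}\right) 7 = \left(-2 + \left(3 + 2\right)^{2}\right) 7 = \left(-2 + 5^{2}\right) 7 = \left(-2 + 25\right) 7 = 23 \cdot 7 = 161$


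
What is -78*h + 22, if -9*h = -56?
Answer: -1390/3 ≈ -463.33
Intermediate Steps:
h = 56/9 (h = -⅑*(-56) = 56/9 ≈ 6.2222)
-78*h + 22 = -78*56/9 + 22 = -1456/3 + 22 = -1390/3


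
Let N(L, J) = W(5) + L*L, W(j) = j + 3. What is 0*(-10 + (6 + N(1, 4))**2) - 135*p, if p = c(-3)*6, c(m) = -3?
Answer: 2430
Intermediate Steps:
W(j) = 3 + j
N(L, J) = 8 + L**2 (N(L, J) = (3 + 5) + L*L = 8 + L**2)
p = -18 (p = -3*6 = -18)
0*(-10 + (6 + N(1, 4))**2) - 135*p = 0*(-10 + (6 + (8 + 1**2))**2) - 135*(-18) = 0*(-10 + (6 + (8 + 1))**2) + 2430 = 0*(-10 + (6 + 9)**2) + 2430 = 0*(-10 + 15**2) + 2430 = 0*(-10 + 225) + 2430 = 0*215 + 2430 = 0 + 2430 = 2430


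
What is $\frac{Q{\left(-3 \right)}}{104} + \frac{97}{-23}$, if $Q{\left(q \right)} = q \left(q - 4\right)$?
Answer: $- \frac{9605}{2392} \approx -4.0155$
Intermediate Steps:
$Q{\left(q \right)} = q \left(-4 + q\right)$
$\frac{Q{\left(-3 \right)}}{104} + \frac{97}{-23} = \frac{\left(-3\right) \left(-4 - 3\right)}{104} + \frac{97}{-23} = \left(-3\right) \left(-7\right) \frac{1}{104} + 97 \left(- \frac{1}{23}\right) = 21 \cdot \frac{1}{104} - \frac{97}{23} = \frac{21}{104} - \frac{97}{23} = - \frac{9605}{2392}$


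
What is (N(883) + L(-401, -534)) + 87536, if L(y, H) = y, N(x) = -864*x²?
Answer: -673564161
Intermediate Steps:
(N(883) + L(-401, -534)) + 87536 = (-864*883² - 401) + 87536 = (-864*779689 - 401) + 87536 = (-673651296 - 401) + 87536 = -673651697 + 87536 = -673564161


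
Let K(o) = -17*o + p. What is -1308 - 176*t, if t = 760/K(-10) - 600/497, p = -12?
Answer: -76252964/39263 ≈ -1942.1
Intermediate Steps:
K(o) = -12 - 17*o (K(o) = -17*o - 12 = -12 - 17*o)
t = 141460/39263 (t = 760/(-12 - 17*(-10)) - 600/497 = 760/(-12 + 170) - 600*1/497 = 760/158 - 600/497 = 760*(1/158) - 600/497 = 380/79 - 600/497 = 141460/39263 ≈ 3.6029)
-1308 - 176*t = -1308 - 176*141460/39263 = -1308 - 24896960/39263 = -76252964/39263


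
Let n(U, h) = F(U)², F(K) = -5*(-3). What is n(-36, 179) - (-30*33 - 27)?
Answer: 1242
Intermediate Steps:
F(K) = 15
n(U, h) = 225 (n(U, h) = 15² = 225)
n(-36, 179) - (-30*33 - 27) = 225 - (-30*33 - 27) = 225 - (-990 - 27) = 225 - 1*(-1017) = 225 + 1017 = 1242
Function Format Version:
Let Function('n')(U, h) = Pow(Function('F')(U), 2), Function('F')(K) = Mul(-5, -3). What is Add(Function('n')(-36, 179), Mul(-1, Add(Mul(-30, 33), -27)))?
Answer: 1242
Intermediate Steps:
Function('F')(K) = 15
Function('n')(U, h) = 225 (Function('n')(U, h) = Pow(15, 2) = 225)
Add(Function('n')(-36, 179), Mul(-1, Add(Mul(-30, 33), -27))) = Add(225, Mul(-1, Add(Mul(-30, 33), -27))) = Add(225, Mul(-1, Add(-990, -27))) = Add(225, Mul(-1, -1017)) = Add(225, 1017) = 1242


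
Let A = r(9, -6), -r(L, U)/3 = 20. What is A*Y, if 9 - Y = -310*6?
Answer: -112140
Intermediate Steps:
r(L, U) = -60 (r(L, U) = -3*20 = -60)
A = -60
Y = 1869 (Y = 9 - (-310)*6 = 9 - 1*(-1860) = 9 + 1860 = 1869)
A*Y = -60*1869 = -112140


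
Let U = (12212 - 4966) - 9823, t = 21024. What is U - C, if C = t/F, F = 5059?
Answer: -13058067/5059 ≈ -2581.2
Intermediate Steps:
U = -2577 (U = 7246 - 9823 = -2577)
C = 21024/5059 ≈ 4.1558
U - C = -2577 - 1*21024/5059 = -2577 - 21024/5059 = -13058067/5059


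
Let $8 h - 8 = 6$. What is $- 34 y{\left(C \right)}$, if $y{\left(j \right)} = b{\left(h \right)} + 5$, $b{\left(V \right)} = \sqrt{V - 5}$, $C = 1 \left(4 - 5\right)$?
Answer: $-170 - 17 i \sqrt{13} \approx -170.0 - 61.294 i$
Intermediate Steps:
$h = \frac{7}{4}$ ($h = 1 + \frac{1}{8} \cdot 6 = 1 + \frac{3}{4} = \frac{7}{4} \approx 1.75$)
$C = -1$ ($C = 1 \left(-1\right) = -1$)
$b{\left(V \right)} = \sqrt{-5 + V}$
$y{\left(j \right)} = 5 + \frac{i \sqrt{13}}{2}$ ($y{\left(j \right)} = \sqrt{-5 + \frac{7}{4}} + 5 = \sqrt{- \frac{13}{4}} + 5 = \frac{i \sqrt{13}}{2} + 5 = 5 + \frac{i \sqrt{13}}{2}$)
$- 34 y{\left(C \right)} = - 34 \left(5 + \frac{i \sqrt{13}}{2}\right) = -170 - 17 i \sqrt{13}$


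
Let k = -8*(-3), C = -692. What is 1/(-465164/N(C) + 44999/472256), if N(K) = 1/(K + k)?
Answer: 472256/146743895354311 ≈ 3.2182e-9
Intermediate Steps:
k = 24
N(K) = 1/(24 + K) (N(K) = 1/(K + 24) = 1/(24 + K))
1/(-465164/N(C) + 44999/472256) = 1/(-465164/(1/(24 - 692)) + 44999/472256) = 1/(-465164/(1/(-668)) + 44999*(1/472256)) = 1/(-465164/(-1/668) + 44999/472256) = 1/(-465164*(-668) + 44999/472256) = 1/(310729552 + 44999/472256) = 1/(146743895354311/472256) = 472256/146743895354311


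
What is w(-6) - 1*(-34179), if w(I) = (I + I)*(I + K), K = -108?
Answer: 35547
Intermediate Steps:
w(I) = 2*I*(-108 + I) (w(I) = (I + I)*(I - 108) = (2*I)*(-108 + I) = 2*I*(-108 + I))
w(-6) - 1*(-34179) = 2*(-6)*(-108 - 6) - 1*(-34179) = 2*(-6)*(-114) + 34179 = 1368 + 34179 = 35547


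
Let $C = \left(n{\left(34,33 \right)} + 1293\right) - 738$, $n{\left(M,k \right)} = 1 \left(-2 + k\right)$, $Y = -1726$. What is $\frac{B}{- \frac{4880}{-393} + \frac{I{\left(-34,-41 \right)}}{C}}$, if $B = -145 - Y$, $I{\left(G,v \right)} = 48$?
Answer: $\frac{182050569}{1439272} \approx 126.49$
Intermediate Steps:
$n{\left(M,k \right)} = -2 + k$
$B = 1581$ ($B = -145 - -1726 = -145 + 1726 = 1581$)
$C = 586$ ($C = \left(\left(-2 + 33\right) + 1293\right) - 738 = \left(31 + 1293\right) - 738 = 1324 - 738 = 586$)
$\frac{B}{- \frac{4880}{-393} + \frac{I{\left(-34,-41 \right)}}{C}} = \frac{1581}{- \frac{4880}{-393} + \frac{48}{586}} = \frac{1581}{\left(-4880\right) \left(- \frac{1}{393}\right) + 48 \cdot \frac{1}{586}} = \frac{1581}{\frac{4880}{393} + \frac{24}{293}} = \frac{1581}{\frac{1439272}{115149}} = 1581 \cdot \frac{115149}{1439272} = \frac{182050569}{1439272}$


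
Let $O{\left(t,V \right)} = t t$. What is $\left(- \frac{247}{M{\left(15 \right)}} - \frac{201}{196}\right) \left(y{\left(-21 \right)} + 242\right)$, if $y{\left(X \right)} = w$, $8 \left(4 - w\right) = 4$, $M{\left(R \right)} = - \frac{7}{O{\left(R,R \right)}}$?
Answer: $\frac{763946409}{392} \approx 1.9488 \cdot 10^{6}$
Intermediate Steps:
$O{\left(t,V \right)} = t^{2}$
$M{\left(R \right)} = - \frac{7}{R^{2}}$
$w = \frac{7}{2}$ ($w = 4 - \frac{1}{2} = \frac{7}{2} \approx 3.5$)
$y{\left(X \right)} = \frac{7}{2}$
$\left(- \frac{247}{M{\left(15 \right)}} - \frac{201}{196}\right) \left(y{\left(-21 \right)} + 242\right) = \left(- \frac{247}{\left(-7\right) \frac{1}{225}} - \frac{201}{196}\right) \left(\frac{7}{2} + 242\right) = \left(- \frac{247}{\left(-7\right) \frac{1}{225}} - \frac{201}{196}\right) \frac{491}{2} = \left(- \frac{247}{- \frac{7}{225}} - \frac{201}{196}\right) \frac{491}{2} = \left(\left(-247\right) \left(- \frac{225}{7}\right) - \frac{201}{196}\right) \frac{491}{2} = \left(\frac{55575}{7} - \frac{201}{196}\right) \frac{491}{2} = \frac{1555899}{196} \cdot \frac{491}{2} = \frac{763946409}{392}$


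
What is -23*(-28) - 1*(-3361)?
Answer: 4005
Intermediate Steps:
-23*(-28) - 1*(-3361) = 644 + 3361 = 4005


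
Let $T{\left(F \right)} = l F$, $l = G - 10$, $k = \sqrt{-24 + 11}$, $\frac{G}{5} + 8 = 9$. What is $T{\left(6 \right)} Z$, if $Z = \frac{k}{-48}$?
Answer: $\frac{5 i \sqrt{13}}{8} \approx 2.2535 i$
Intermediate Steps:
$G = 5$ ($G = -40 + 5 \cdot 9 = -40 + 45 = 5$)
$k = i \sqrt{13}$ ($k = \sqrt{-13} = i \sqrt{13} \approx 3.6056 i$)
$Z = - \frac{i \sqrt{13}}{48}$ ($Z = \frac{i \sqrt{13}}{-48} = i \sqrt{13} \left(- \frac{1}{48}\right) = - \frac{i \sqrt{13}}{48} \approx - 0.075116 i$)
$l = -5$ ($l = 5 - 10 = -5$)
$T{\left(F \right)} = - 5 F$
$T{\left(6 \right)} Z = \left(-5\right) 6 \left(- \frac{i \sqrt{13}}{48}\right) = - 30 \left(- \frac{i \sqrt{13}}{48}\right) = \frac{5 i \sqrt{13}}{8}$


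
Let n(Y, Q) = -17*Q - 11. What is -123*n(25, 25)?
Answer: 53628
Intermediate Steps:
n(Y, Q) = -11 - 17*Q
-123*n(25, 25) = -123*(-11 - 17*25) = -123*(-11 - 425) = -123*(-436) = 53628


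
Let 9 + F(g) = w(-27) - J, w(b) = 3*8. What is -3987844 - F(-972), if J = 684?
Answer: -3987175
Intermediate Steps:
w(b) = 24
F(g) = -669 (F(g) = -9 + (24 - 1*684) = -9 + (24 - 684) = -9 - 660 = -669)
-3987844 - F(-972) = -3987844 - 1*(-669) = -3987844 + 669 = -3987175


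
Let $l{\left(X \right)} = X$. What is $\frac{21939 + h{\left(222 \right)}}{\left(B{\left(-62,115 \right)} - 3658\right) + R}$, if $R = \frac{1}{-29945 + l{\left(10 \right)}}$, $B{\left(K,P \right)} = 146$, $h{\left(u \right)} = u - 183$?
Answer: $- \frac{219303810}{35043907} \approx -6.258$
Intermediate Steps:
$h{\left(u \right)} = -183 + u$
$R = - \frac{1}{29935}$ ($R = \frac{1}{-29945 + 10} = \frac{1}{-29935} = - \frac{1}{29935} \approx -3.3406 \cdot 10^{-5}$)
$\frac{21939 + h{\left(222 \right)}}{\left(B{\left(-62,115 \right)} - 3658\right) + R} = \frac{21939 + \left(-183 + 222\right)}{\left(146 - 3658\right) - \frac{1}{29935}} = \frac{21939 + 39}{\left(146 - 3658\right) - \frac{1}{29935}} = \frac{21978}{-3512 - \frac{1}{29935}} = \frac{21978}{- \frac{105131721}{29935}} = 21978 \left(- \frac{29935}{105131721}\right) = - \frac{219303810}{35043907}$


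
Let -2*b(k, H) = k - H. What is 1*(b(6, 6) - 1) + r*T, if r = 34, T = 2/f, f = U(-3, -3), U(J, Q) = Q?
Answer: -71/3 ≈ -23.667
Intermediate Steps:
b(k, H) = H/2 - k/2 (b(k, H) = -(k - H)/2 = H/2 - k/2)
f = -3
T = -⅔ (T = 2/(-3) = 2*(-⅓) = -⅔ ≈ -0.66667)
1*(b(6, 6) - 1) + r*T = 1*(((½)*6 - ½*6) - 1) + 34*(-⅔) = 1*((3 - 3) - 1) - 68/3 = 1*(0 - 1) - 68/3 = 1*(-1) - 68/3 = -1 - 68/3 = -71/3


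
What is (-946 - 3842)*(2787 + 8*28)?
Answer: -14416668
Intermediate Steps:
(-946 - 3842)*(2787 + 8*28) = -4788*(2787 + 224) = -4788*3011 = -14416668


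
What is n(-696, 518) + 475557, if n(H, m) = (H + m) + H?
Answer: 474683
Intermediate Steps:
n(H, m) = m + 2*H
n(-696, 518) + 475557 = (518 + 2*(-696)) + 475557 = (518 - 1392) + 475557 = -874 + 475557 = 474683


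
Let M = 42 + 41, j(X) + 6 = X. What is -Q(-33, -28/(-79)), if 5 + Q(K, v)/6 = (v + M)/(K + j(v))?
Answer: 131100/3053 ≈ 42.941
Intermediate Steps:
j(X) = -6 + X
M = 83
Q(K, v) = -30 + 6*(83 + v)/(-6 + K + v) (Q(K, v) = -30 + 6*((v + 83)/(K + (-6 + v))) = -30 + 6*((83 + v)/(-6 + K + v)) = -30 + 6*(83 + v)/(-6 + K + v))
-Q(-33, -28/(-79)) = -6*(113 - 5*(-33) - (-112)/(-79))/(-6 - 33 - 28/(-79)) = -6*(113 + 165 - (-112)*(-1)/79)/(-6 - 33 - 28*(-1/79)) = -6*(113 + 165 - 4*28/79)/(-6 - 33 + 28/79) = -6*(113 + 165 - 112/79)/(-3053/79) = -6*(-79)*21850/(3053*79) = -1*(-131100/3053) = 131100/3053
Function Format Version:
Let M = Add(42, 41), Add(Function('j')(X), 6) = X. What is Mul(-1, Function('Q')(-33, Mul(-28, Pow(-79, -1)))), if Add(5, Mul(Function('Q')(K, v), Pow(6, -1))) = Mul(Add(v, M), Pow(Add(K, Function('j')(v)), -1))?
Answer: Rational(131100, 3053) ≈ 42.941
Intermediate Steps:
Function('j')(X) = Add(-6, X)
M = 83
Function('Q')(K, v) = Add(-30, Mul(6, Pow(Add(-6, K, v), -1), Add(83, v))) (Function('Q')(K, v) = Add(-30, Mul(6, Mul(Add(v, 83), Pow(Add(K, Add(-6, v)), -1)))) = Add(-30, Mul(6, Mul(Add(83, v), Pow(Add(-6, K, v), -1)))) = Add(-30, Mul(6, Mul(Pow(Add(-6, K, v), -1), Add(83, v)))) = Add(-30, Mul(6, Pow(Add(-6, K, v), -1), Add(83, v))))
Mul(-1, Function('Q')(-33, Mul(-28, Pow(-79, -1)))) = Mul(-1, Mul(6, Pow(Add(-6, -33, Mul(-28, Pow(-79, -1))), -1), Add(113, Mul(-5, -33), Mul(-4, Mul(-28, Pow(-79, -1)))))) = Mul(-1, Mul(6, Pow(Add(-6, -33, Mul(-28, Rational(-1, 79))), -1), Add(113, 165, Mul(-4, Mul(-28, Rational(-1, 79)))))) = Mul(-1, Mul(6, Pow(Add(-6, -33, Rational(28, 79)), -1), Add(113, 165, Mul(-4, Rational(28, 79))))) = Mul(-1, Mul(6, Pow(Rational(-3053, 79), -1), Add(113, 165, Rational(-112, 79)))) = Mul(-1, Mul(6, Rational(-79, 3053), Rational(21850, 79))) = Mul(-1, Rational(-131100, 3053)) = Rational(131100, 3053)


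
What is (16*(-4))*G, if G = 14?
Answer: -896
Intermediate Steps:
(16*(-4))*G = (16*(-4))*14 = -64*14 = -896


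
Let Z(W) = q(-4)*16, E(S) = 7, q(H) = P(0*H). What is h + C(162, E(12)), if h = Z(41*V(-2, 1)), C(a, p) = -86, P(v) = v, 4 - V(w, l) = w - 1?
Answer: -86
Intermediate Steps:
V(w, l) = 5 - w (V(w, l) = 4 - (w - 1) = 4 - (-1 + w) = 4 + (1 - w) = 5 - w)
q(H) = 0 (q(H) = 0*H = 0)
Z(W) = 0 (Z(W) = 0*16 = 0)
h = 0
h + C(162, E(12)) = 0 - 86 = -86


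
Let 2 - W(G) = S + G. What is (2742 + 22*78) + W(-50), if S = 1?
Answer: 4509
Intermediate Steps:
W(G) = 1 - G (W(G) = 2 - (1 + G) = 2 + (-1 - G) = 1 - G)
(2742 + 22*78) + W(-50) = (2742 + 22*78) + (1 - 1*(-50)) = (2742 + 1716) + (1 + 50) = 4458 + 51 = 4509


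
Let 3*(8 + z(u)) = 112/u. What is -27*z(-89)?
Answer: 20232/89 ≈ 227.33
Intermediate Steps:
z(u) = -8 + 112/(3*u) (z(u) = -8 + (112/u)/3 = -8 + 112/(3*u))
-27*z(-89) = -27*(-8 + (112/3)/(-89)) = -27*(-8 + (112/3)*(-1/89)) = -27*(-8 - 112/267) = -27*(-2248/267) = 20232/89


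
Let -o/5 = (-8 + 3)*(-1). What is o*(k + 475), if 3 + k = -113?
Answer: -8975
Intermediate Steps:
k = -116 (k = -3 - 113 = -116)
o = -25 (o = -5*(-8 + 3)*(-1) = -(-25)*(-1) = -5*5 = -25)
o*(k + 475) = -25*(-116 + 475) = -25*359 = -8975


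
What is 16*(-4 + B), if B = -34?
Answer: -608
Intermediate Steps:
16*(-4 + B) = 16*(-4 - 34) = 16*(-38) = -608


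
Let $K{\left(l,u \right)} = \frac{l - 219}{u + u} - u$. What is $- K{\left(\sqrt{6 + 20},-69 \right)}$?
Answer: $- \frac{3247}{46} + \frac{\sqrt{26}}{138} \approx -70.55$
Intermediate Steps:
$K{\left(l,u \right)} = - u + \frac{-219 + l}{2 u}$ ($K{\left(l,u \right)} = \frac{-219 + l}{2 u} - u = - u + \frac{-219 + l}{2 u}$)
$- K{\left(\sqrt{6 + 20},-69 \right)} = - \frac{-219 + \sqrt{6 + 20} - 2 \left(-69\right)^{2}}{2 \left(-69\right)} = - \frac{\left(-1\right) \left(-219 + \sqrt{26} - 9522\right)}{2 \cdot 69} = - \frac{\left(-1\right) \left(-9741 + \sqrt{26}\right)}{2 \cdot 69} = - (\frac{3247}{46} - \frac{\sqrt{26}}{138}) = - \frac{3247}{46} + \frac{\sqrt{26}}{138}$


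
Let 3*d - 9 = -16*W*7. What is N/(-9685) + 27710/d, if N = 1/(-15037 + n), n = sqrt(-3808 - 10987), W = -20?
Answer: 1273128333865891/34443228946620 + I*sqrt(14795)/2190031898340 ≈ 36.963 + 5.554e-11*I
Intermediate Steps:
n = I*sqrt(14795) (n = sqrt(-14795) = I*sqrt(14795) ≈ 121.63*I)
d = 2249/3 (d = 3 + (-16*(-20)*7)/3 = 3 + (320*7)/3 = 3 + (1/3)*2240 = 3 + 2240/3 = 2249/3 ≈ 749.67)
N = 1/(-15037 + I*sqrt(14795)) ≈ -6.6498e-5 - 5.379e-7*I
N/(-9685) + 27710/d = (-1367/20556924 - I*sqrt(14795)/226126164)/(-9685) + 27710/(2249/3) = (-1367/20556924 - I*sqrt(14795)/226126164)*(-1/9685) + 27710*(3/2249) = (1367/199093808940 + I*sqrt(14795)/2190031898340) + 83130/2249 = 1273128333865891/34443228946620 + I*sqrt(14795)/2190031898340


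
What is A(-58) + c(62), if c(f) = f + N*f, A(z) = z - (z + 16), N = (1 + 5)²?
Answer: 2278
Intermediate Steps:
N = 36 (N = 6² = 36)
A(z) = -16 (A(z) = z - (16 + z) = z + (-16 - z) = -16)
c(f) = 37*f (c(f) = f + 36*f = 37*f)
A(-58) + c(62) = -16 + 37*62 = -16 + 2294 = 2278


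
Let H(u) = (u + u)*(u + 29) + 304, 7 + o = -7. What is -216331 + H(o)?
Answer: -216447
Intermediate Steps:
o = -14 (o = -7 - 7 = -14)
H(u) = 304 + 2*u*(29 + u) (H(u) = (2*u)*(29 + u) + 304 = 2*u*(29 + u) + 304 = 304 + 2*u*(29 + u))
-216331 + H(o) = -216331 + (304 + 2*(-14)² + 58*(-14)) = -216331 + (304 + 2*196 - 812) = -216331 + (304 + 392 - 812) = -216331 - 116 = -216447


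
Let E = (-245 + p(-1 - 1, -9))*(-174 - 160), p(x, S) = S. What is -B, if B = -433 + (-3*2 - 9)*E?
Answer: 1272973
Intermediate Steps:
E = 84836 (E = (-245 - 9)*(-174 - 160) = -254*(-334) = 84836)
B = -1272973 (B = -433 + (-3*2 - 9)*84836 = -433 + (-6 - 9)*84836 = -433 - 15*84836 = -433 - 1272540 = -1272973)
-B = -1*(-1272973) = 1272973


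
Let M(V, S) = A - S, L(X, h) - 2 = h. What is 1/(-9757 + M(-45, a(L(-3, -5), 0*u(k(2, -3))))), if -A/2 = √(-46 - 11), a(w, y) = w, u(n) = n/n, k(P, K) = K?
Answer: I/(2*(√57 - 4877*I)) ≈ -0.00010252 + 1.5871e-7*I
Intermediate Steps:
L(X, h) = 2 + h
u(n) = 1
A = -2*I*√57 (A = -2*√(-46 - 11) = -2*I*√57 ≈ -15.1*I)
M(V, S) = -S - 2*I*√57 (M(V, S) = -2*I*√57 - S = -S - 2*I*√57)
1/(-9757 + M(-45, a(L(-3, -5), 0*u(k(2, -3))))) = 1/(-9757 + (-(2 - 5) - 2*I*√57)) = 1/(-9757 + (-1*(-3) - 2*I*√57)) = 1/(-9757 + (3 - 2*I*√57)) = 1/(-9754 - 2*I*√57)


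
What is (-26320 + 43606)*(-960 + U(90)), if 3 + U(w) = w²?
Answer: 123370182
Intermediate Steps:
U(w) = -3 + w²
(-26320 + 43606)*(-960 + U(90)) = (-26320 + 43606)*(-960 + (-3 + 90²)) = 17286*(-960 + (-3 + 8100)) = 17286*(-960 + 8097) = 17286*7137 = 123370182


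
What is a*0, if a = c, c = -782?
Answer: 0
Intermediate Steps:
a = -782
a*0 = -782*0 = 0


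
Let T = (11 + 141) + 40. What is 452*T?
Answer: 86784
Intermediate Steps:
T = 192 (T = 152 + 40 = 192)
452*T = 452*192 = 86784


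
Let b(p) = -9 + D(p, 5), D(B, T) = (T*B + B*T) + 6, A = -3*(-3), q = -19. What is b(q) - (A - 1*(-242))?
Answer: -444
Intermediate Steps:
A = 9
D(B, T) = 6 + 2*B*T (D(B, T) = (B*T + B*T) + 6 = 2*B*T + 6 = 6 + 2*B*T)
b(p) = -3 + 10*p (b(p) = -9 + (6 + 2*p*5) = -9 + (6 + 10*p) = -3 + 10*p)
b(q) - (A - 1*(-242)) = (-3 + 10*(-19)) - (9 - 1*(-242)) = (-3 - 190) - (9 + 242) = -193 - 1*251 = -193 - 251 = -444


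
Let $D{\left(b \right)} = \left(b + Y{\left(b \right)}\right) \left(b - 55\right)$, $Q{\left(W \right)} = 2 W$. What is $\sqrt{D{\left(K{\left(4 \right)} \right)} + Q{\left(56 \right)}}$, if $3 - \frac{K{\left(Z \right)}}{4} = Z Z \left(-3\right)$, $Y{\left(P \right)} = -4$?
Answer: $2 \sqrt{7478} \approx 172.95$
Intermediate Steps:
$K{\left(Z \right)} = 12 + 12 Z^{2}$ ($K{\left(Z \right)} = 12 - 4 Z Z \left(-3\right) = 12 - 4 Z^{2} \left(-3\right) = 12 - 4 \left(- 3 Z^{2}\right) = 12 + 12 Z^{2}$)
$D{\left(b \right)} = \left(-55 + b\right) \left(-4 + b\right)$ ($D{\left(b \right)} = \left(b - 4\right) \left(b - 55\right) = \left(-4 + b\right) \left(-55 + b\right) = \left(-55 + b\right) \left(-4 + b\right)$)
$\sqrt{D{\left(K{\left(4 \right)} \right)} + Q{\left(56 \right)}} = \sqrt{\left(220 + \left(12 + 12 \cdot 4^{2}\right)^{2} - 59 \left(12 + 12 \cdot 4^{2}\right)\right) + 2 \cdot 56} = \sqrt{\left(220 + \left(12 + 12 \cdot 16\right)^{2} - 59 \left(12 + 12 \cdot 16\right)\right) + 112} = \sqrt{\left(220 + \left(12 + 192\right)^{2} - 59 \left(12 + 192\right)\right) + 112} = \sqrt{\left(220 + 204^{2} - 12036\right) + 112} = \sqrt{\left(220 + 41616 - 12036\right) + 112} = \sqrt{29800 + 112} = \sqrt{29912} = 2 \sqrt{7478}$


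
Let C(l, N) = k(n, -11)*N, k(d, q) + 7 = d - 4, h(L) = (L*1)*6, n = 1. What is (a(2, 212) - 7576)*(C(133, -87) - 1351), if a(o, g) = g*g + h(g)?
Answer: -18585840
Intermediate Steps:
h(L) = 6*L (h(L) = L*6 = 6*L)
k(d, q) = -11 + d (k(d, q) = -7 + (d - 4) = -7 + (-4 + d) = -11 + d)
a(o, g) = g² + 6*g (a(o, g) = g*g + 6*g = g² + 6*g)
C(l, N) = -10*N (C(l, N) = (-11 + 1)*N = -10*N)
(a(2, 212) - 7576)*(C(133, -87) - 1351) = (212*(6 + 212) - 7576)*(-10*(-87) - 1351) = (212*218 - 7576)*(870 - 1351) = (46216 - 7576)*(-481) = 38640*(-481) = -18585840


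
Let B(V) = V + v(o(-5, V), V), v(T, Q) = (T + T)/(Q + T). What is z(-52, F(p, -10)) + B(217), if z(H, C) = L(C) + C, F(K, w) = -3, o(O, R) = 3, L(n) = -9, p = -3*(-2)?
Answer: 22553/110 ≈ 205.03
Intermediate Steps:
p = 6
z(H, C) = -9 + C
v(T, Q) = 2*T/(Q + T) (v(T, Q) = (2*T)/(Q + T) = 2*T/(Q + T))
B(V) = V + 6/(3 + V) (B(V) = V + 2*3/(V + 3) = V + 2*3/(3 + V) = V + 6/(3 + V))
z(-52, F(p, -10)) + B(217) = (-9 - 3) + (6 + 217*(3 + 217))/(3 + 217) = -12 + (6 + 217*220)/220 = -12 + (6 + 47740)/220 = -12 + (1/220)*47746 = -12 + 23873/110 = 22553/110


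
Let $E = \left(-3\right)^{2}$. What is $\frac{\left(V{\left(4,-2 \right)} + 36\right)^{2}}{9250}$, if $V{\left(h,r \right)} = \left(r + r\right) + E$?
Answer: $\frac{1681}{9250} \approx 0.18173$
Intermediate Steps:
$E = 9$
$V{\left(h,r \right)} = 9 + 2 r$ ($V{\left(h,r \right)} = \left(r + r\right) + 9 = 2 r + 9 = 9 + 2 r$)
$\frac{\left(V{\left(4,-2 \right)} + 36\right)^{2}}{9250} = \frac{\left(\left(9 + 2 \left(-2\right)\right) + 36\right)^{2}}{9250} = \left(\left(9 - 4\right) + 36\right)^{2} \cdot \frac{1}{9250} = \left(5 + 36\right)^{2} \cdot \frac{1}{9250} = 41^{2} \cdot \frac{1}{9250} = 1681 \cdot \frac{1}{9250} = \frac{1681}{9250}$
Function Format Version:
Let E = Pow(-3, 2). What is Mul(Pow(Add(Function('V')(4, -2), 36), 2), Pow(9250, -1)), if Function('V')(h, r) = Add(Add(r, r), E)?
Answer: Rational(1681, 9250) ≈ 0.18173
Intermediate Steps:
E = 9
Function('V')(h, r) = Add(9, Mul(2, r)) (Function('V')(h, r) = Add(Add(r, r), 9) = Add(Mul(2, r), 9) = Add(9, Mul(2, r)))
Mul(Pow(Add(Function('V')(4, -2), 36), 2), Pow(9250, -1)) = Mul(Pow(Add(Add(9, Mul(2, -2)), 36), 2), Pow(9250, -1)) = Mul(Pow(Add(Add(9, -4), 36), 2), Rational(1, 9250)) = Mul(Pow(Add(5, 36), 2), Rational(1, 9250)) = Mul(Pow(41, 2), Rational(1, 9250)) = Mul(1681, Rational(1, 9250)) = Rational(1681, 9250)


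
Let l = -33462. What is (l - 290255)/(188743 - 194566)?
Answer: 323717/5823 ≈ 55.593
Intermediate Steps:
(l - 290255)/(188743 - 194566) = (-33462 - 290255)/(188743 - 194566) = -323717/(-5823) = -323717*(-1/5823) = 323717/5823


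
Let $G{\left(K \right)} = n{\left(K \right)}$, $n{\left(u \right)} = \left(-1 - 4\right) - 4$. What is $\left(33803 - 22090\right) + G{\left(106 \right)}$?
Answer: $11704$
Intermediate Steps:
$n{\left(u \right)} = -9$ ($n{\left(u \right)} = -5 - 4 = -9$)
$G{\left(K \right)} = -9$
$\left(33803 - 22090\right) + G{\left(106 \right)} = \left(33803 - 22090\right) - 9 = 11713 - 9 = 11704$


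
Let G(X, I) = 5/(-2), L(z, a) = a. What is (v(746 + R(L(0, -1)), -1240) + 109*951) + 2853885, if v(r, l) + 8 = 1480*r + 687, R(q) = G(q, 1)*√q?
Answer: 4062303 - 3700*I ≈ 4.0623e+6 - 3700.0*I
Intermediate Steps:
G(X, I) = -5/2 (G(X, I) = 5*(-½) = -5/2)
R(q) = -5*√q/2
v(r, l) = 679 + 1480*r (v(r, l) = -8 + (1480*r + 687) = -8 + (687 + 1480*r) = 679 + 1480*r)
(v(746 + R(L(0, -1)), -1240) + 109*951) + 2853885 = ((679 + 1480*(746 - 5*I/2)) + 109*951) + 2853885 = ((679 + 1480*(746 - 5*I/2)) + 103659) + 2853885 = ((679 + (1104080 - 3700*I)) + 103659) + 2853885 = ((1104759 - 3700*I) + 103659) + 2853885 = (1208418 - 3700*I) + 2853885 = 4062303 - 3700*I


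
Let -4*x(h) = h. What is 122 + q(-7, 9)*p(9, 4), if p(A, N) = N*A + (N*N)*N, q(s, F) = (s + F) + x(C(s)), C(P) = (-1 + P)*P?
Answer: -1078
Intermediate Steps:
C(P) = P*(-1 + P)
x(h) = -h/4
q(s, F) = F + s - s*(-1 + s)/4 (q(s, F) = (s + F) - s*(-1 + s)/4 = (F + s) - s*(-1 + s)/4 = F + s - s*(-1 + s)/4)
p(A, N) = N**3 + A*N (p(A, N) = A*N + N**2*N = A*N + N**3 = N**3 + A*N)
122 + q(-7, 9)*p(9, 4) = 122 + (9 - 7 - 1/4*(-7)*(-1 - 7))*(4*(9 + 4**2)) = 122 + (9 - 7 - 1/4*(-7)*(-8))*(4*(9 + 16)) = 122 + (9 - 7 - 14)*(4*25) = 122 - 12*100 = 122 - 1200 = -1078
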